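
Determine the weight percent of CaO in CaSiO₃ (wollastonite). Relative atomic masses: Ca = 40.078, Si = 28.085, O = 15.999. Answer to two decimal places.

48.28 wt%

Formula mass = 116.160 g/mol.
1 Ca → 1.0000 mol CaO per formula unit; M(CaO) = 56.077, so CaO mass = 56.077 g.
56.077/116.160 × 100 = 48.28 wt%.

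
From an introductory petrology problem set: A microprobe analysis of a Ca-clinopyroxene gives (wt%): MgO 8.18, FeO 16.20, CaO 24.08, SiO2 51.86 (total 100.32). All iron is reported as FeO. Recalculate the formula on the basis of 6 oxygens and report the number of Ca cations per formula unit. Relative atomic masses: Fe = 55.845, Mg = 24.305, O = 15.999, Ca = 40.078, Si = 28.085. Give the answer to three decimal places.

MgO: 8.18/40.304 = 0.20296 mol → 0.20296 mol Mg, 0.20296 mol O.
FeO: 16.20/71.844 = 0.22549 mol → 0.22549 mol Fe, 0.22549 mol O.
CaO: 24.08/56.077 = 0.42941 mol → 0.42941 mol Ca, 0.42941 mol O.
SiO2: 51.86/60.083 = 0.86314 mol → 0.86314 mol Si, 1.72628 mol O.
Total oxygen = 2.58414 mol. Normalization factor = 6/2.58414 = 2.32186.
Ca per 6 O = 0.42941 × 2.32186 = 0.997.

0.997 Ca apfu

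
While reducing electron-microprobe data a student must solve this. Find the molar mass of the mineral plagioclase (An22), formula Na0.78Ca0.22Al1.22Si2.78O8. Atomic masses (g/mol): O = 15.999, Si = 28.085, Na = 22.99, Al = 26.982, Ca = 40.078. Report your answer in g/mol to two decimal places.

M = 0.78·22.99 + 0.22·40.078 + 1.22·26.982 + 2.78·28.085 + 8·15.999

265.74 g/mol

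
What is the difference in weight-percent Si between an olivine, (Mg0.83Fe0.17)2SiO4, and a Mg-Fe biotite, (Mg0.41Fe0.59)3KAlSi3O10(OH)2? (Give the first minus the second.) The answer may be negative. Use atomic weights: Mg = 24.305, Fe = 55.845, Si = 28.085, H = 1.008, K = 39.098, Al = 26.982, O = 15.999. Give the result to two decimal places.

M((Mg0.83Fe0.17)2SiO4) = 151.415 g/mol, so wt% Si = 28.085/151.415 × 100 = 18.55%.
M((Mg0.41Fe0.59)3KAlSi3O10(OH)2) = 473.080 g/mol, so wt% Si = 84.255/473.080 × 100 = 17.81%.
18.55 − 17.81 = 0.74 pp.

0.74 percentage points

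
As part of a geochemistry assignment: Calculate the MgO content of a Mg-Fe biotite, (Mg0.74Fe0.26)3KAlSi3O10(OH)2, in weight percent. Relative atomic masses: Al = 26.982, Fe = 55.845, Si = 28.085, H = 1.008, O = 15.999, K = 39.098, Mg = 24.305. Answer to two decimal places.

Formula mass = 441.855 g/mol.
2.22 Mg → 2.2200 mol MgO per formula unit; M(MgO) = 40.304, so MgO mass = 89.475 g.
89.475/441.855 × 100 = 20.25 wt%.

20.25 wt%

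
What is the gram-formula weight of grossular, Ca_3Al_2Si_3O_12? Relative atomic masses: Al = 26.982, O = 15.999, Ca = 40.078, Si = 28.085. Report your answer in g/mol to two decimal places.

450.44 g/mol

Ca: 3 × 40.078 = 120.2340
Al: 2 × 26.982 = 53.9640
Si: 3 × 28.085 = 84.2550
O: 12 × 15.999 = 191.9880
Summing the contributions gives the formula mass.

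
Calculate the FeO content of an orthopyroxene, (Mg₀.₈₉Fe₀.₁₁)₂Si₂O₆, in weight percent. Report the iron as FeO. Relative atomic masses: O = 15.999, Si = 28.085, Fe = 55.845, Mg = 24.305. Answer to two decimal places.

Molar mass of (Mg₀.₈₉Fe₀.₁₁)₂Si₂O₆ = 1.78·24.305 + 0.22·55.845 + 2·28.085 + 6·15.999 = 207.713 g/mol.
Each formula unit contains 0.22 Fe, equivalent to 0.22/1 = 0.2200 mol FeO.
M(FeO) = 1×55.845 + 1×15.999 = 71.844 g/mol.
Mass of FeO per formula unit = 0.2200 × 71.844 = 15.806 g.
FeO wt% = 15.806 / 207.713 × 100 = 7.61%.

7.61 wt%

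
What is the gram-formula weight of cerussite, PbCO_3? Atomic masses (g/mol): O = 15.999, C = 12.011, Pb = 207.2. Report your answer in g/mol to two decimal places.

267.21 g/mol

Pb: 1 × 207.2 = 207.2000
C: 1 × 12.011 = 12.0110
O: 3 × 15.999 = 47.9970
Summing the contributions gives the formula mass.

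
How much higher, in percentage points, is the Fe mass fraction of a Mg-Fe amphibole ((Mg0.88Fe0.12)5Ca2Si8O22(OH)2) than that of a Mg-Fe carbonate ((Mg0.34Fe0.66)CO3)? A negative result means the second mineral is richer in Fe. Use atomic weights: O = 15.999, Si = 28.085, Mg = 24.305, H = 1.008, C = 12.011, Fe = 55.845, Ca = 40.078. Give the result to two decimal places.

M((Mg0.88Fe0.12)5Ca2Si8O22(OH)2) = 831.277 g/mol, so wt% Fe = 33.507/831.277 × 100 = 4.03%.
M((Mg0.34Fe0.66)CO3) = 105.129 g/mol, so wt% Fe = 36.858/105.129 × 100 = 35.06%.
4.03 − 35.06 = -31.03 pp.

-31.03 percentage points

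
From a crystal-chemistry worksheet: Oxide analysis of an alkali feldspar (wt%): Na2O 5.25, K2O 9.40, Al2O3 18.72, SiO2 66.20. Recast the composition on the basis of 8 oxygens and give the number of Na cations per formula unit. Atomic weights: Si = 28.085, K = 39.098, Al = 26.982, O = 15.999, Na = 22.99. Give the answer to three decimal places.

5.25 wt% Na2O ÷ 61.979 g/mol = 0.08471 mol, giving 0.16942 Na and 0.08471 O.
9.40 wt% K2O ÷ 94.195 g/mol = 0.09979 mol, giving 0.19958 K and 0.09979 O.
18.72 wt% Al2O3 ÷ 101.961 g/mol = 0.18360 mol, giving 0.36720 Al and 0.55080 O.
66.20 wt% SiO2 ÷ 60.083 g/mol = 1.10181 mol, giving 1.10181 Si and 2.20362 O.
Oxygen sums to 2.93892; scaling by 8/2.93892 = 2.72209 puts the formula on 8 O.
Na: 0.16942 × 2.72209 = 0.461 atoms per formula unit.

0.461 Na apfu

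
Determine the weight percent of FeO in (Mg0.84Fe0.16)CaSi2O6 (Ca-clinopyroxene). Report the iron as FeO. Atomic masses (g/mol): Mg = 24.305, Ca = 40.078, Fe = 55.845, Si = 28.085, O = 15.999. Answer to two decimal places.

5.19 wt%

Formula mass = 221.593 g/mol.
0.16 Fe → 0.1600 mol FeO per formula unit; M(FeO) = 71.844, so FeO mass = 11.495 g.
11.495/221.593 × 100 = 5.19 wt%.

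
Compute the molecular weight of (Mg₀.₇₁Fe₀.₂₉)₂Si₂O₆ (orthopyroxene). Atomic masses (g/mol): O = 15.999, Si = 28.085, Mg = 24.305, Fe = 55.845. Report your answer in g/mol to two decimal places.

M = 1.42×24.305 + 0.58×55.845 + 2×28.085 + 6×15.999

219.07 g/mol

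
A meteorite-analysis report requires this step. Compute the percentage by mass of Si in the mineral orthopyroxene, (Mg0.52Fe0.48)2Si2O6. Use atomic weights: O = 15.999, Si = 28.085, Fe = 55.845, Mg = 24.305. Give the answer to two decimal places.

M((Mg0.52Fe0.48)2Si2O6) = 231.052 g/mol.
Si contributes 2 × 28.085 = 56.170 g per mole.
56.170/231.052 = 0.2431 → 24.31%.

24.31 mass %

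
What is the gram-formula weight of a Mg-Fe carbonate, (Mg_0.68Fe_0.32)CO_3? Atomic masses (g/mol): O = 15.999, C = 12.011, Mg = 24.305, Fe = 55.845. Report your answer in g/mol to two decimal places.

Mg: 0.68 × 24.305 = 16.5274
Fe: 0.32 × 55.845 = 17.8704
C: 1 × 12.011 = 12.0110
O: 3 × 15.999 = 47.9970
Summing the contributions gives the formula mass.

94.41 g/mol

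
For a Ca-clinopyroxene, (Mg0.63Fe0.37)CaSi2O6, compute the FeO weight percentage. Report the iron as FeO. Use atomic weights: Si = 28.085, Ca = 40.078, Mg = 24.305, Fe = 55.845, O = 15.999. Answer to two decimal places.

Formula mass = 228.217 g/mol.
0.37 Fe → 0.3700 mol FeO per formula unit; M(FeO) = 71.844, so FeO mass = 26.582 g.
26.582/228.217 × 100 = 11.65 wt%.

11.65 wt%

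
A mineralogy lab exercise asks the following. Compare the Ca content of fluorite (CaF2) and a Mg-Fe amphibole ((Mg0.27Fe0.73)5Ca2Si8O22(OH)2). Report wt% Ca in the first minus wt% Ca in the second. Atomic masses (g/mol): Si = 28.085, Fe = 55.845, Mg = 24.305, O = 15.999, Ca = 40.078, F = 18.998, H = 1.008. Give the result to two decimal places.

Ca in CaF2: molar mass 78.074 g/mol; 1×40.078 = 40.078 g → 51.33 wt%.
Ca in (Mg0.27Fe0.73)5Ca2Si8O22(OH)2: molar mass 927.474 g/mol; 2×40.078 = 80.156 g → 8.64 wt%.
Difference = 51.33 − 8.64 = 42.69 percentage points.

42.69 percentage points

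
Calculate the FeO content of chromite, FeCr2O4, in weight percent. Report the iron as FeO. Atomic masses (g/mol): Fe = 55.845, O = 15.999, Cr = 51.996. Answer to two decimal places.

32.10 wt%

Molar mass of FeCr2O4 = 1×55.845 + 2×51.996 + 4×15.999 = 223.833 g/mol.
Each formula unit contains 1 Fe, equivalent to 1/1 = 1.0000 mol FeO.
M(FeO) = 1×55.845 + 1×15.999 = 71.844 g/mol.
Mass of FeO per formula unit = 1.0000 × 71.844 = 71.844 g.
FeO wt% = 71.844 / 223.833 × 100 = 32.10%.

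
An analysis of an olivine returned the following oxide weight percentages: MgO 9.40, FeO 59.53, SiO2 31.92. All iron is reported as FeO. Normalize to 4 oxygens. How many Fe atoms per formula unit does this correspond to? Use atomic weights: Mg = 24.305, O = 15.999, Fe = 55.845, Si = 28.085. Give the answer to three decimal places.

MgO: 9.40/40.304 = 0.23323 mol → 0.23323 mol Mg, 0.23323 mol O.
FeO: 59.53/71.844 = 0.82860 mol → 0.82860 mol Fe, 0.82860 mol O.
SiO2: 31.92/60.083 = 0.53127 mol → 0.53127 mol Si, 1.06254 mol O.
Total oxygen = 2.12437 mol. Normalization factor = 4/2.12437 = 1.88291.
Fe per 4 O = 0.82860 × 1.88291 = 1.560.

1.560 Fe apfu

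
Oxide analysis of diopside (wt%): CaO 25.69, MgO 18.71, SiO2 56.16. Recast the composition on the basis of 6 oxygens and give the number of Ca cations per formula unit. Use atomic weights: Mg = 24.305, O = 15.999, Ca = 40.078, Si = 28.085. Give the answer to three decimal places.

0.985 Ca apfu

CaO: 25.69/56.077 = 0.45812 mol → 0.45812 mol Ca, 0.45812 mol O.
MgO: 18.71/40.304 = 0.46422 mol → 0.46422 mol Mg, 0.46422 mol O.
SiO2: 56.16/60.083 = 0.93471 mol → 0.93471 mol Si, 1.86942 mol O.
Total oxygen = 2.79176 mol. Normalization factor = 6/2.79176 = 2.14918.
Ca per 6 O = 0.45812 × 2.14918 = 0.985.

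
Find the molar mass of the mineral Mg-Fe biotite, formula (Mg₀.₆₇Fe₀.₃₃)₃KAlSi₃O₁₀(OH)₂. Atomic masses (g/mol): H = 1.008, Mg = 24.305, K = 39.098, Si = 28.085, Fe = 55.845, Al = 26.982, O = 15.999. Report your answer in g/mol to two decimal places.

448.48 g/mol

The formula mass is the sum 2.01×24.305 + 0.99×55.845 + 1×39.098 + 1×26.982 + 3×28.085 + 12×15.999 + 2×1.008.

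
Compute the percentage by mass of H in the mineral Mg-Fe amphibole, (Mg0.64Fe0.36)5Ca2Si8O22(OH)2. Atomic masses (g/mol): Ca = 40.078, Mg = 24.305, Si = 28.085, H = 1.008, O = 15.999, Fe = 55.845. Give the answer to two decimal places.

Molar mass of (Mg0.64Fe0.36)5Ca2Si8O22(OH)2: 3.20·24.305 + 1.80·55.845 + 2·40.078 + 8·28.085 + 24·15.999 + 2·1.008 = 869.125 g/mol.
Mass of H per formula unit: 2 × 1.008 = 2.016 g.
Weight fraction H = 2.016 / 869.125 = 0.0023.

0.23 mass %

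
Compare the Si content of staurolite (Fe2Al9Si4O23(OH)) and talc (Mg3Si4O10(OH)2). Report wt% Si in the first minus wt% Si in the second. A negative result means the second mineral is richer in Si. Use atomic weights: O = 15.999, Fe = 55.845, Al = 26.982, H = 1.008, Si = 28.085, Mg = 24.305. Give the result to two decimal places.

-16.43 percentage points

Si in Fe2Al9Si4O23(OH): molar mass 851.852 g/mol; 4×28.085 = 112.340 g → 13.19 wt%.
Si in Mg3Si4O10(OH)2: molar mass 379.259 g/mol; 4×28.085 = 112.340 g → 29.62 wt%.
Difference = 13.19 − 29.62 = -16.43 percentage points.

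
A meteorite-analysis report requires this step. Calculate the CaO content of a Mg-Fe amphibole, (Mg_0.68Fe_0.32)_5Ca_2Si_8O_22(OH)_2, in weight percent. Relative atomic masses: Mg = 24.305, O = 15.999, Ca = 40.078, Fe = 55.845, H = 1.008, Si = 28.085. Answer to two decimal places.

13.00 wt%

Formula mass = 862.817 g/mol.
2 Ca → 2.0000 mol CaO per formula unit; M(CaO) = 56.077, so CaO mass = 112.154 g.
112.154/862.817 × 100 = 13.00 wt%.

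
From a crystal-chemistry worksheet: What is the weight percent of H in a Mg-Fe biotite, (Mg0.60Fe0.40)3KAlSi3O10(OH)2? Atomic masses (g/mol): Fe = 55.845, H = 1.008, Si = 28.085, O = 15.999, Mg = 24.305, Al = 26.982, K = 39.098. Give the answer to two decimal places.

Formula mass = 1.80·24.305 + 1.20·55.845 + 1·39.098 + 1·26.982 + 3·28.085 + 12·15.999 + 2·1.008 = 455.102 g/mol, of which 2.016 g is H.
So H makes up 2.016/455.102 = 0.0044 of the mass, i.e. 0.44%.

0.44 wt%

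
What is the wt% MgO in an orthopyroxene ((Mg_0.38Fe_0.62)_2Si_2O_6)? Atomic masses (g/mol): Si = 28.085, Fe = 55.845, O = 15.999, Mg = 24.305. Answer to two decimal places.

12.77 wt%

Molar mass of (Mg_0.38Fe_0.62)_2Si_2O_6 = 0.76·24.305 + 1.24·55.845 + 2·28.085 + 6·15.999 = 239.884 g/mol.
Each formula unit contains 0.76 Mg, equivalent to 0.76/1 = 0.7600 mol MgO.
M(MgO) = 1×24.305 + 1×15.999 = 40.304 g/mol.
Mass of MgO per formula unit = 0.7600 × 40.304 = 30.631 g.
MgO wt% = 30.631 / 239.884 × 100 = 12.77%.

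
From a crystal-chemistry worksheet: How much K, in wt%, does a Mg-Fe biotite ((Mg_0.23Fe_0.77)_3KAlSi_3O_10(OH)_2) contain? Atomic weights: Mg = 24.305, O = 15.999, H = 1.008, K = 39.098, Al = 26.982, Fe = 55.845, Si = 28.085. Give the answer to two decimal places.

Formula mass = 0.69·24.305 + 2.31·55.845 + 1·39.098 + 1·26.982 + 3·28.085 + 12·15.999 + 2·1.008 = 490.111 g/mol, of which 39.098 g is K.
So K makes up 39.098/490.111 = 0.0798 of the mass, i.e. 7.98%.

7.98 wt%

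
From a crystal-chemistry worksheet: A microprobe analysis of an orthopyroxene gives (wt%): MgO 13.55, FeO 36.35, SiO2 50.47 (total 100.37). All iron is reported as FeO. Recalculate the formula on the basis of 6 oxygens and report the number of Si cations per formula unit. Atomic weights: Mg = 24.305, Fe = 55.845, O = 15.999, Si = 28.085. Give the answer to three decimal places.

1.998 Si apfu

13.55 wt% MgO ÷ 40.304 g/mol = 0.33619 mol, giving 0.33619 Mg and 0.33619 O.
36.35 wt% FeO ÷ 71.844 g/mol = 0.50596 mol, giving 0.50596 Fe and 0.50596 O.
50.47 wt% SiO2 ÷ 60.083 g/mol = 0.84000 mol, giving 0.84000 Si and 1.68000 O.
Oxygen sums to 2.52215; scaling by 6/2.52215 = 2.37892 puts the formula on 6 O.
Si: 0.84000 × 2.37892 = 1.998 atoms per formula unit.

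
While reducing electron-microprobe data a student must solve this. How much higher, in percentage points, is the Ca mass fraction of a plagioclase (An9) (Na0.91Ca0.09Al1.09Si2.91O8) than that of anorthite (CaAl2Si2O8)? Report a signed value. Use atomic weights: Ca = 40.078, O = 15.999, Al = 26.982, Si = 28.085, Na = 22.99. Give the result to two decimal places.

Ca in Na0.91Ca0.09Al1.09Si2.91O8: molar mass 263.658 g/mol; 0.09×40.078 = 3.607 g → 1.37 wt%.
Ca in CaAl2Si2O8: molar mass 278.204 g/mol; 1×40.078 = 40.078 g → 14.41 wt%.
Difference = 1.37 − 14.41 = -13.04 percentage points.

-13.04 percentage points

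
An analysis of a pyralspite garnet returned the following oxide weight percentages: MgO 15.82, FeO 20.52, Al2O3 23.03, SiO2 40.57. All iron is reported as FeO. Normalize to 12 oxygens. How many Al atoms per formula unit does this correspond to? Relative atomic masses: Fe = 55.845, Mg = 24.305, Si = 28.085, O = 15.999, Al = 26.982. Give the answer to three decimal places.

2.003 Al apfu

15.82 wt% MgO ÷ 40.304 g/mol = 0.39252 mol, giving 0.39252 Mg and 0.39252 O.
20.52 wt% FeO ÷ 71.844 g/mol = 0.28562 mol, giving 0.28562 Fe and 0.28562 O.
23.03 wt% Al2O3 ÷ 101.961 g/mol = 0.22587 mol, giving 0.45174 Al and 0.67761 O.
40.57 wt% SiO2 ÷ 60.083 g/mol = 0.67523 mol, giving 0.67523 Si and 1.35046 O.
Oxygen sums to 2.70621; scaling by 12/2.70621 = 4.43425 puts the formula on 12 O.
Al: 0.45174 × 4.43425 = 2.003 atoms per formula unit.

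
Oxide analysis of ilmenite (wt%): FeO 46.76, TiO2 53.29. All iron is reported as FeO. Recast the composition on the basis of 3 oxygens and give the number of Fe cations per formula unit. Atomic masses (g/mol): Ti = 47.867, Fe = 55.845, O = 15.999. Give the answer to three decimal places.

FeO: 46.76/71.844 = 0.65085 mol → 0.65085 mol Fe, 0.65085 mol O.
TiO2: 53.29/79.865 = 0.66725 mol → 0.66725 mol Ti, 1.33450 mol O.
Total oxygen = 1.98535 mol. Normalization factor = 3/1.98535 = 1.51107.
Fe per 3 O = 0.65085 × 1.51107 = 0.983.

0.983 Fe apfu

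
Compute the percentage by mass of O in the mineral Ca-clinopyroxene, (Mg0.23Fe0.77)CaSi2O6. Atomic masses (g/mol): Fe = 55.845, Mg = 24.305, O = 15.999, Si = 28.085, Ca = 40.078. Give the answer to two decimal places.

39.86 weight percent

Formula mass = 0.23×24.305 + 0.77×55.845 + 1×40.078 + 2×28.085 + 6×15.999 = 240.833 g/mol, of which 95.994 g is O.
So O makes up 95.994/240.833 = 0.3986 of the mass, i.e. 39.86%.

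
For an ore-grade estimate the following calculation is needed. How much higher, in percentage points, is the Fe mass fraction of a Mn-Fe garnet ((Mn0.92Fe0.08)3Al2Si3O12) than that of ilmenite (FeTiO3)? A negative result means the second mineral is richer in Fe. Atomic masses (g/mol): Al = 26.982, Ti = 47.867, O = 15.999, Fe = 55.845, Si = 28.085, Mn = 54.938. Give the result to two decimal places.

First mineral: 13.403 g Fe in 495.239 g formula = 2.71 wt% Fe.
Second mineral: 55.845 g Fe in 151.709 g formula = 36.81 wt% Fe.
2.71% − 36.81% gives a difference of -34.10 percentage points.

-34.10 percentage points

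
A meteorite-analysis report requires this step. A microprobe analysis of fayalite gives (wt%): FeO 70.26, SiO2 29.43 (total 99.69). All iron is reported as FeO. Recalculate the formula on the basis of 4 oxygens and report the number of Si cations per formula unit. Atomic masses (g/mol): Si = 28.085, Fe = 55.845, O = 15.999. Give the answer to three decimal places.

1.001 Si apfu

FeO (M=71.844): mol = 0.97795; Fe = 0.97795, O = 0.97795.
SiO2 (M=60.083): mol = 0.48982; Si = 0.48982, O = 0.97964.
ΣO = 1.95759; factor = 4/ΣO = 2.04333.
Si apfu = 0.48982 × 2.04333 = 1.001.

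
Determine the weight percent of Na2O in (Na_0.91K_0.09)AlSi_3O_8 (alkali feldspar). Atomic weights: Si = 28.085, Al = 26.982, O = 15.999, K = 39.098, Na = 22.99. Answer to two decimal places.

10.70 wt%

Molar mass of (Na_0.91K_0.09)AlSi_3O_8 = 0.91·22.99 + 0.09·39.098 + 1·26.982 + 3·28.085 + 8·15.999 = 263.669 g/mol.
Each formula unit contains 0.91 Na, equivalent to 0.91/2 = 0.4550 mol Na2O.
M(Na2O) = 2×22.99 + 1×15.999 = 61.979 g/mol.
Mass of Na2O per formula unit = 0.4550 × 61.979 = 28.200 g.
Na2O wt% = 28.200 / 263.669 × 100 = 10.70%.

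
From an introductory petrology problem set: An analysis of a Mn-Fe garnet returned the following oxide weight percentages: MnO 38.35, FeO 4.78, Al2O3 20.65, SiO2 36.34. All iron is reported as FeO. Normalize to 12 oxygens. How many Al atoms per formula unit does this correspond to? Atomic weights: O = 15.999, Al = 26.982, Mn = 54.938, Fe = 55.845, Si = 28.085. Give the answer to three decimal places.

MnO (M=70.937): mol = 0.54062; Mn = 0.54062, O = 0.54062.
FeO (M=71.844): mol = 0.06653; Fe = 0.06653, O = 0.06653.
Al2O3 (M=101.961): mol = 0.20253; Al = 0.40506, O = 0.60759.
SiO2 (M=60.083): mol = 0.60483; Si = 0.60483, O = 1.20966.
ΣO = 2.42440; factor = 12/ΣO = 4.94968.
Al apfu = 0.40506 × 4.94968 = 2.005.

2.005 Al apfu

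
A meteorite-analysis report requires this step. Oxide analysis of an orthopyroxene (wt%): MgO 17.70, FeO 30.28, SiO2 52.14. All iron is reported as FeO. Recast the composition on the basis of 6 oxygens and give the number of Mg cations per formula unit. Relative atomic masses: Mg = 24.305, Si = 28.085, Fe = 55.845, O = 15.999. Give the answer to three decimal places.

1.015 Mg apfu

MgO: 17.70/40.304 = 0.43916 mol → 0.43916 mol Mg, 0.43916 mol O.
FeO: 30.28/71.844 = 0.42147 mol → 0.42147 mol Fe, 0.42147 mol O.
SiO2: 52.14/60.083 = 0.86780 mol → 0.86780 mol Si, 1.73560 mol O.
Total oxygen = 2.59623 mol. Normalization factor = 6/2.59623 = 2.31104.
Mg per 6 O = 0.43916 × 2.31104 = 1.015.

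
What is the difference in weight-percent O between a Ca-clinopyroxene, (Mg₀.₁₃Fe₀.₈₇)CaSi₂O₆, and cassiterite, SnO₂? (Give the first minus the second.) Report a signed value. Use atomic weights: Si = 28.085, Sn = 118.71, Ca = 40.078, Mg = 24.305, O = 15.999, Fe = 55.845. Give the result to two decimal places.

18.11 percentage points

First mineral: 95.994 g O in 243.987 g formula = 39.34 wt% O.
Second mineral: 31.998 g O in 150.708 g formula = 21.23 wt% O.
39.34% − 21.23% gives a difference of 18.11 percentage points.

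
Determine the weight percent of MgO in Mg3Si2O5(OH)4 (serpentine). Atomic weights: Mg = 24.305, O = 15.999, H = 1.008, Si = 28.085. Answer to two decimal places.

Molar mass of Mg3Si2O5(OH)4 = 3×24.305 + 2×28.085 + 9×15.999 + 4×1.008 = 277.108 g/mol.
Each formula unit contains 3 Mg, equivalent to 3/1 = 3.0000 mol MgO.
M(MgO) = 1×24.305 + 1×15.999 = 40.304 g/mol.
Mass of MgO per formula unit = 3.0000 × 40.304 = 120.912 g.
MgO wt% = 120.912 / 277.108 × 100 = 43.63%.

43.63 wt%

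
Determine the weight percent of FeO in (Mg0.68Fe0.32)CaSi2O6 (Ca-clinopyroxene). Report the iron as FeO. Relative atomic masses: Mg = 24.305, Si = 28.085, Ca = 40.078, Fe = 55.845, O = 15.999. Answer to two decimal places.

Molar mass of (Mg0.68Fe0.32)CaSi2O6 = 0.68×24.305 + 0.32×55.845 + 1×40.078 + 2×28.085 + 6×15.999 = 226.640 g/mol.
Each formula unit contains 0.32 Fe, equivalent to 0.32/1 = 0.3200 mol FeO.
M(FeO) = 1×55.845 + 1×15.999 = 71.844 g/mol.
Mass of FeO per formula unit = 0.3200 × 71.844 = 22.990 g.
FeO wt% = 22.990 / 226.640 × 100 = 10.14%.

10.14 wt%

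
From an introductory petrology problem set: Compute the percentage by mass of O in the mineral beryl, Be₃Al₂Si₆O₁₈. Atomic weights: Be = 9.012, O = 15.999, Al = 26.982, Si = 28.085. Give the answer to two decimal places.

53.58 weight percent

Molar mass of Be₃Al₂Si₆O₁₈: 3·9.012 + 2·26.982 + 6·28.085 + 18·15.999 = 537.492 g/mol.
Mass of O per formula unit: 18 × 15.999 = 287.982 g.
Weight fraction O = 287.982 / 537.492 = 0.5358.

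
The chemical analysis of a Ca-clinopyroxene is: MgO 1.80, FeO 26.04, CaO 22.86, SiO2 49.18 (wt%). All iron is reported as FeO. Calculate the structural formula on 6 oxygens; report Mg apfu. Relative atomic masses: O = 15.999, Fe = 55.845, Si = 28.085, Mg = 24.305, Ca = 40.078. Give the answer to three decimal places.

0.109 Mg apfu

1.80 wt% MgO ÷ 40.304 g/mol = 0.04466 mol, giving 0.04466 Mg and 0.04466 O.
26.04 wt% FeO ÷ 71.844 g/mol = 0.36245 mol, giving 0.36245 Fe and 0.36245 O.
22.86 wt% CaO ÷ 56.077 g/mol = 0.40765 mol, giving 0.40765 Ca and 0.40765 O.
49.18 wt% SiO2 ÷ 60.083 g/mol = 0.81853 mol, giving 0.81853 Si and 1.63706 O.
Oxygen sums to 2.45182; scaling by 6/2.45182 = 2.44716 puts the formula on 6 O.
Mg: 0.04466 × 2.44716 = 0.109 atoms per formula unit.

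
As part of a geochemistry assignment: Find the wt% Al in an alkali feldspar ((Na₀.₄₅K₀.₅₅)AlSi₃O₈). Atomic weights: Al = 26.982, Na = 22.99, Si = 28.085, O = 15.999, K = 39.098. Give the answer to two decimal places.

9.95 weight percent

M((Na₀.₄₅K₀.₅₅)AlSi₃O₈) = 271.078 g/mol.
Al contributes 1 × 26.982 = 26.982 g per mole.
26.982/271.078 = 0.0995 → 9.95%.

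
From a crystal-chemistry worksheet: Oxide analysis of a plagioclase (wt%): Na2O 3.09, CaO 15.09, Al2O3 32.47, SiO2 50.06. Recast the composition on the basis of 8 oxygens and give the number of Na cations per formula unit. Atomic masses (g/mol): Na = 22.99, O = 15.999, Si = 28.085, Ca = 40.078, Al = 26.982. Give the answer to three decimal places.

0.271 Na apfu

Na2O (M=61.979): mol = 0.04986; Na = 0.09972, O = 0.04986.
CaO (M=56.077): mol = 0.26909; Ca = 0.26909, O = 0.26909.
Al2O3 (M=101.961): mol = 0.31846; Al = 0.63692, O = 0.95538.
SiO2 (M=60.083): mol = 0.83318; Si = 0.83318, O = 1.66636.
ΣO = 2.94069; factor = 8/ΣO = 2.72045.
Na apfu = 0.09972 × 2.72045 = 0.271.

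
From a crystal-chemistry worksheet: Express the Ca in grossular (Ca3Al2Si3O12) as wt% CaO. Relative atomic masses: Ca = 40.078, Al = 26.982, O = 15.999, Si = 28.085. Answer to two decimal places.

37.35 wt%

Molar mass of Ca3Al2Si3O12 = 3*40.078 + 2*26.982 + 3*28.085 + 12*15.999 = 450.441 g/mol.
Each formula unit contains 3 Ca, equivalent to 3/1 = 3.0000 mol CaO.
M(CaO) = 1×40.078 + 1×15.999 = 56.077 g/mol.
Mass of CaO per formula unit = 3.0000 × 56.077 = 168.231 g.
CaO wt% = 168.231 / 450.441 × 100 = 37.35%.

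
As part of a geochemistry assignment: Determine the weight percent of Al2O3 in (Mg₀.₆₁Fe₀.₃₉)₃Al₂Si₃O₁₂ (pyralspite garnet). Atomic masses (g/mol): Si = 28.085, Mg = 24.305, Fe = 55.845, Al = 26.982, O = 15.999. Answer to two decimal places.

Formula mass = 440.024 g/mol.
2 Al → 1.0000 mol Al2O3 per formula unit; M(Al2O3) = 101.961, so Al2O3 mass = 101.961 g.
101.961/440.024 × 100 = 23.17 wt%.

23.17 wt%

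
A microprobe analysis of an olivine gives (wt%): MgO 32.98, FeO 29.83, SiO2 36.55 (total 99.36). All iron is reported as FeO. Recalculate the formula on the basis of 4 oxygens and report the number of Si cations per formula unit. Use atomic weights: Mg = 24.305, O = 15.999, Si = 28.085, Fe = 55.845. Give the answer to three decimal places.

0.993 Si apfu

32.98 wt% MgO ÷ 40.304 g/mol = 0.81828 mol, giving 0.81828 Mg and 0.81828 O.
29.83 wt% FeO ÷ 71.844 g/mol = 0.41521 mol, giving 0.41521 Fe and 0.41521 O.
36.55 wt% SiO2 ÷ 60.083 g/mol = 0.60833 mol, giving 0.60833 Si and 1.21666 O.
Oxygen sums to 2.45015; scaling by 4/2.45015 = 1.63255 puts the formula on 4 O.
Si: 0.60833 × 1.63255 = 0.993 atoms per formula unit.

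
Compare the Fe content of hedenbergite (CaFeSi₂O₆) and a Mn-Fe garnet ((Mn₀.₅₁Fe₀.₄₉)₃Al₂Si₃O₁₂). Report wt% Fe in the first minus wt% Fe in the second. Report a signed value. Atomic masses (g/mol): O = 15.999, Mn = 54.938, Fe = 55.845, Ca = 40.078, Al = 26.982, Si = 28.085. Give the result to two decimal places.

Fe in CaFeSi₂O₆: molar mass 248.087 g/mol; 1×55.845 = 55.845 g → 22.51 wt%.
Fe in (Mn₀.₅₁Fe₀.₄₉)₃Al₂Si₃O₁₂: molar mass 496.354 g/mol; 1.47×55.845 = 82.092 g → 16.54 wt%.
Difference = 22.51 − 16.54 = 5.97 percentage points.

5.97 percentage points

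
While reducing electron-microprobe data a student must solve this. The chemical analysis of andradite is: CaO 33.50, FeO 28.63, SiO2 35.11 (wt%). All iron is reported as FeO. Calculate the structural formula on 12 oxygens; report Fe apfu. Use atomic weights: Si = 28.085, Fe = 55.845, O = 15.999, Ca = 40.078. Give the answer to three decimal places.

CaO (M=56.077): mol = 0.59739; Ca = 0.59739, O = 0.59739.
FeO (M=71.844): mol = 0.39850; Fe = 0.39850, O = 0.39850.
SiO2 (M=60.083): mol = 0.58436; Si = 0.58436, O = 1.16872.
ΣO = 2.16461; factor = 12/ΣO = 5.54372.
Fe apfu = 0.39850 × 5.54372 = 2.209.

2.209 Fe apfu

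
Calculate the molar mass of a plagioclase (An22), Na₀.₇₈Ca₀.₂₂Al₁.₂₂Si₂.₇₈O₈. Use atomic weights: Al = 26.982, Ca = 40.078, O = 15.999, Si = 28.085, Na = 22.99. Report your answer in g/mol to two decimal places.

The formula mass is the sum 0.78·22.99 + 0.22·40.078 + 1.22·26.982 + 2.78·28.085 + 8·15.999.

265.74 g/mol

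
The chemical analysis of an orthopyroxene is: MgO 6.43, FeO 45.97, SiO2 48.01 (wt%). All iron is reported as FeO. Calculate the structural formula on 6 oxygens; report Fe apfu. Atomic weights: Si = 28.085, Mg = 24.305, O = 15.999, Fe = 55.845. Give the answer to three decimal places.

MgO (M=40.304): mol = 0.15954; Mg = 0.15954, O = 0.15954.
FeO (M=71.844): mol = 0.63986; Fe = 0.63986, O = 0.63986.
SiO2 (M=60.083): mol = 0.79906; Si = 0.79906, O = 1.59812.
ΣO = 2.39752; factor = 6/ΣO = 2.50259.
Fe apfu = 0.63986 × 2.50259 = 1.601.

1.601 Fe apfu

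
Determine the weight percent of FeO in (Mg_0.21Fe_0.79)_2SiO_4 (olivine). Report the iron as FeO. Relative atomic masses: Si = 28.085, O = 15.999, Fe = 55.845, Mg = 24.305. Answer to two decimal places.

59.58 wt%

Molar mass of (Mg_0.21Fe_0.79)_2SiO_4 = 0.42×24.305 + 1.58×55.845 + 1×28.085 + 4×15.999 = 190.524 g/mol.
Each formula unit contains 1.58 Fe, equivalent to 1.58/1 = 1.5800 mol FeO.
M(FeO) = 1×55.845 + 1×15.999 = 71.844 g/mol.
Mass of FeO per formula unit = 1.5800 × 71.844 = 113.514 g.
FeO wt% = 113.514 / 190.524 × 100 = 59.58%.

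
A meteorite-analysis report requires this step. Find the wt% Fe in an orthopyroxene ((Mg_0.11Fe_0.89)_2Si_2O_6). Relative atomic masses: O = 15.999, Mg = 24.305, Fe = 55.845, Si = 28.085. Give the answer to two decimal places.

Molar mass of (Mg_0.11Fe_0.89)_2Si_2O_6: 0.22*24.305 + 1.78*55.845 + 2*28.085 + 6*15.999 = 256.915 g/mol.
Mass of Fe per formula unit: 1.78 × 55.845 = 99.404 g.
Weight fraction Fe = 99.404 / 256.915 = 0.3869.

38.69 weight percent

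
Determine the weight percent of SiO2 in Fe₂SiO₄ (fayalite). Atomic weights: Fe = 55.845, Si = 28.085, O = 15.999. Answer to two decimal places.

29.49 wt%

Formula mass = 203.771 g/mol.
1 Si → 1.0000 mol SiO2 per formula unit; M(SiO2) = 60.083, so SiO2 mass = 60.083 g.
60.083/203.771 × 100 = 29.49 wt%.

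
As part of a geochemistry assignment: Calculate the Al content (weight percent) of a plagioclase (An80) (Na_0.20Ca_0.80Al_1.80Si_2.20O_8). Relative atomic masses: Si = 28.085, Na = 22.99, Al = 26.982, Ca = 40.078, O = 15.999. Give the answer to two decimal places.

Formula mass = 0.20·22.99 + 0.80·40.078 + 1.80·26.982 + 2.20·28.085 + 8·15.999 = 275.007 g/mol, of which 48.568 g is Al.
So Al makes up 48.568/275.007 = 0.1766 of the mass, i.e. 17.66%.

17.66 weight percent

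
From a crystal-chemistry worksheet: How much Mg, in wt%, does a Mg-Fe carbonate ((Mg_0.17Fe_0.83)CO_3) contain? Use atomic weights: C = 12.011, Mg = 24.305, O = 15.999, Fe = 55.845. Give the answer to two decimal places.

Formula mass = 0.17*24.305 + 0.83*55.845 + 1*12.011 + 3*15.999 = 110.491 g/mol, of which 4.132 g is Mg.
So Mg makes up 4.132/110.491 = 0.0374 of the mass, i.e. 3.74%.

3.74 wt%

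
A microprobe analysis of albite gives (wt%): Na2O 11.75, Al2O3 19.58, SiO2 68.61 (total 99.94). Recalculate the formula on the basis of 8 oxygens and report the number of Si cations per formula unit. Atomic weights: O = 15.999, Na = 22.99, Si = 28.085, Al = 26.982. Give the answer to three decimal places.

Na2O: 11.75/61.979 = 0.18958 mol → 0.37916 mol Na, 0.18958 mol O.
Al2O3: 19.58/101.961 = 0.19203 mol → 0.38406 mol Al, 0.57609 mol O.
SiO2: 68.61/60.083 = 1.14192 mol → 1.14192 mol Si, 2.28384 mol O.
Total oxygen = 3.04951 mol. Normalization factor = 8/3.04951 = 2.62337.
Si per 8 O = 1.14192 × 2.62337 = 2.996.

2.996 Si apfu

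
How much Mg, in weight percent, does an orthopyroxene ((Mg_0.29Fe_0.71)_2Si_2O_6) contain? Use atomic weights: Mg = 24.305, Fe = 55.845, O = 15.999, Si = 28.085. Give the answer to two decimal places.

5.74 weight percent

Formula mass = 0.58·24.305 + 1.42·55.845 + 2·28.085 + 6·15.999 = 245.561 g/mol, of which 14.097 g is Mg.
So Mg makes up 14.097/245.561 = 0.0574 of the mass, i.e. 5.74%.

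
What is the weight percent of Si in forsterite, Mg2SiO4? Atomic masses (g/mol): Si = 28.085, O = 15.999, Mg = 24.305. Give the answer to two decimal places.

19.96 wt%

M(Mg2SiO4) = 140.691 g/mol.
Si contributes 1 × 28.085 = 28.085 g per mole.
28.085/140.691 = 0.1996 → 19.96%.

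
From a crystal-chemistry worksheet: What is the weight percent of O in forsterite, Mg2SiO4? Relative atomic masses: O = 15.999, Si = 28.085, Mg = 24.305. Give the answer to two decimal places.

45.49 wt%

Molar mass of Mg2SiO4: 2·24.305 + 1·28.085 + 4·15.999 = 140.691 g/mol.
Mass of O per formula unit: 4 × 15.999 = 63.996 g.
Weight fraction O = 63.996 / 140.691 = 0.4549.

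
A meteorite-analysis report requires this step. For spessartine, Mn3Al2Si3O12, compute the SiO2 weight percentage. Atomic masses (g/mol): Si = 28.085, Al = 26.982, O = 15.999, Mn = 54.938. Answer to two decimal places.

36.41 wt%

Formula mass = 495.021 g/mol.
3 Si → 3.0000 mol SiO2 per formula unit; M(SiO2) = 60.083, so SiO2 mass = 180.249 g.
180.249/495.021 × 100 = 36.41 wt%.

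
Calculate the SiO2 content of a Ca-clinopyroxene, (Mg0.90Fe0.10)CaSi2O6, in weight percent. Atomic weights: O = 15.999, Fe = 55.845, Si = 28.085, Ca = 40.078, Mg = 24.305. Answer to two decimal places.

54.70 wt%

Formula mass = 219.701 g/mol.
2 Si → 2.0000 mol SiO2 per formula unit; M(SiO2) = 60.083, so SiO2 mass = 120.166 g.
120.166/219.701 × 100 = 54.70 wt%.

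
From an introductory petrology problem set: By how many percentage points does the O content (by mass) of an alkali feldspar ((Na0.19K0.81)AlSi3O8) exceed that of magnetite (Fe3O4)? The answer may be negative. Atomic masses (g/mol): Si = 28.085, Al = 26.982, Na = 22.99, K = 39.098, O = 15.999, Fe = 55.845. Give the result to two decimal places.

18.86 percentage points

First mineral: 127.992 g O in 275.266 g formula = 46.50 wt% O.
Second mineral: 63.996 g O in 231.531 g formula = 27.64 wt% O.
46.50% − 27.64% gives a difference of 18.86 percentage points.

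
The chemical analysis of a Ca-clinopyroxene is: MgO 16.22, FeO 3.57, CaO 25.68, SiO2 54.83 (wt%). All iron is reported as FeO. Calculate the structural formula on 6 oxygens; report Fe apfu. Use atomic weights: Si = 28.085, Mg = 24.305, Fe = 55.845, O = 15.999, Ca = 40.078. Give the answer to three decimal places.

MgO (M=40.304): mol = 0.40244; Mg = 0.40244, O = 0.40244.
FeO (M=71.844): mol = 0.04969; Fe = 0.04969, O = 0.04969.
CaO (M=56.077): mol = 0.45794; Ca = 0.45794, O = 0.45794.
SiO2 (M=60.083): mol = 0.91257; Si = 0.91257, O = 1.82514.
ΣO = 2.73521; factor = 6/ΣO = 2.19362.
Fe apfu = 0.04969 × 2.19362 = 0.109.

0.109 Fe apfu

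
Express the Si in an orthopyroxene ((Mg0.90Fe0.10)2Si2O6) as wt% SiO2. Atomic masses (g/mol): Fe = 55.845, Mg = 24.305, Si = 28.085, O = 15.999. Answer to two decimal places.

Molar mass of (Mg0.90Fe0.10)2Si2O6 = 1.80×24.305 + 0.20×55.845 + 2×28.085 + 6×15.999 = 207.082 g/mol.
Each formula unit contains 2 Si, equivalent to 2/1 = 2.0000 mol SiO2.
M(SiO2) = 1×28.085 + 2×15.999 = 60.083 g/mol.
Mass of SiO2 per formula unit = 2.0000 × 60.083 = 120.166 g.
SiO2 wt% = 120.166 / 207.082 × 100 = 58.03%.

58.03 wt%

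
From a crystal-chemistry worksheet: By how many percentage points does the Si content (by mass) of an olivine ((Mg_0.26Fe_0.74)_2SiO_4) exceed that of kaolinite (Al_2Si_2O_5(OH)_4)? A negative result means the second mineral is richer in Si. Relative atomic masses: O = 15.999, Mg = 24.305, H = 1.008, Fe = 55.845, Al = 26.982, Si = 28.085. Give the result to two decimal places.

-6.77 percentage points

Si in (Mg_0.26Fe_0.74)_2SiO_4: molar mass 187.370 g/mol; 1×28.085 = 28.085 g → 14.99 wt%.
Si in Al_2Si_2O_5(OH)_4: molar mass 258.157 g/mol; 2×28.085 = 56.170 g → 21.76 wt%.
Difference = 14.99 − 21.76 = -6.77 percentage points.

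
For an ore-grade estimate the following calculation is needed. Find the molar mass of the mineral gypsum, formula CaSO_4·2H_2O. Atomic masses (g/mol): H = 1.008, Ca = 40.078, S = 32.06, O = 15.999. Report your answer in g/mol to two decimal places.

172.16 g/mol

M = 1*40.078 + 1*32.06 + 6*15.999 + 4*1.008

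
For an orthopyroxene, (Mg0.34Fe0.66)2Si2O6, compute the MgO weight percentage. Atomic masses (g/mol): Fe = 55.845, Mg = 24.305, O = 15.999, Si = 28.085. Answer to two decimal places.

11.31 wt%

Formula mass = 242.407 g/mol.
0.68 Mg → 0.6800 mol MgO per formula unit; M(MgO) = 40.304, so MgO mass = 27.407 g.
27.407/242.407 × 100 = 11.31 wt%.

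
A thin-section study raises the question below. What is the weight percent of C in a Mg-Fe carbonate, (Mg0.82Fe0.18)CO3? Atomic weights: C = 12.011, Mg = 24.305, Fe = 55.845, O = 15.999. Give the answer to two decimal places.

13.35 weight percent

Molar mass of (Mg0.82Fe0.18)CO3: 0.82·24.305 + 0.18·55.845 + 1·12.011 + 3·15.999 = 89.990 g/mol.
Mass of C per formula unit: 1 × 12.011 = 12.011 g.
Weight fraction C = 12.011 / 89.990 = 0.1335.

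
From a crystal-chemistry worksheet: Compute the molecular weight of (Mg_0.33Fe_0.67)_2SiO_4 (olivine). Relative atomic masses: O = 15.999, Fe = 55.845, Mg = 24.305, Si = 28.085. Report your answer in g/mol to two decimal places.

M = 0.66(24.305) + 1.34(55.845) + 1(28.085) + 4(15.999)

182.95 g/mol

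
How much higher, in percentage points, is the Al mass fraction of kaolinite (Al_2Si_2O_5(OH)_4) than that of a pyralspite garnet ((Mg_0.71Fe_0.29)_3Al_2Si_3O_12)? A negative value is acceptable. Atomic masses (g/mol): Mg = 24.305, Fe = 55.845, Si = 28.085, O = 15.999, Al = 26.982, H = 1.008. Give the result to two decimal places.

8.37 percentage points

First mineral: 53.964 g Al in 258.157 g formula = 20.90 wt% Al.
Second mineral: 53.964 g Al in 430.562 g formula = 12.53 wt% Al.
20.90% − 12.53% gives a difference of 8.37 percentage points.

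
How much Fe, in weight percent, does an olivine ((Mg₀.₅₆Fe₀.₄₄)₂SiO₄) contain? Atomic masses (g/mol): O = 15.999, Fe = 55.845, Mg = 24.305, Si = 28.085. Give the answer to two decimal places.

29.17 weight percent

Molar mass of (Mg₀.₅₆Fe₀.₄₄)₂SiO₄: 1.12*24.305 + 0.88*55.845 + 1*28.085 + 4*15.999 = 168.446 g/mol.
Mass of Fe per formula unit: 0.88 × 55.845 = 49.144 g.
Weight fraction Fe = 49.144 / 168.446 = 0.2917.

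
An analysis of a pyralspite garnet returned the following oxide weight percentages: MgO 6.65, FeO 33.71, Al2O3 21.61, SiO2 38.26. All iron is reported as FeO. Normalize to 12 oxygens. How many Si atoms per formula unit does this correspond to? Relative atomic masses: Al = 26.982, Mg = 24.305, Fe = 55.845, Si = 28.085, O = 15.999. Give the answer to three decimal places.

3.004 Si apfu

6.65 wt% MgO ÷ 40.304 g/mol = 0.16500 mol, giving 0.16500 Mg and 0.16500 O.
33.71 wt% FeO ÷ 71.844 g/mol = 0.46921 mol, giving 0.46921 Fe and 0.46921 O.
21.61 wt% Al2O3 ÷ 101.961 g/mol = 0.21194 mol, giving 0.42388 Al and 0.63582 O.
38.26 wt% SiO2 ÷ 60.083 g/mol = 0.63679 mol, giving 0.63679 Si and 1.27358 O.
Oxygen sums to 2.54361; scaling by 12/2.54361 = 4.71770 puts the formula on 12 O.
Si: 0.63679 × 4.71770 = 3.004 atoms per formula unit.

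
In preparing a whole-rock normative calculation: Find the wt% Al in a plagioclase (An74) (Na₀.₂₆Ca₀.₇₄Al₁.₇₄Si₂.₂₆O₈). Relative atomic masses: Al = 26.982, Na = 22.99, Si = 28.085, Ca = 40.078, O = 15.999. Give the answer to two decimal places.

Formula mass = 0.26·22.99 + 0.74·40.078 + 1.74·26.982 + 2.26·28.085 + 8·15.999 = 274.048 g/mol, of which 46.949 g is Al.
So Al makes up 46.949/274.048 = 0.1713 of the mass, i.e. 17.13%.

17.13 mass %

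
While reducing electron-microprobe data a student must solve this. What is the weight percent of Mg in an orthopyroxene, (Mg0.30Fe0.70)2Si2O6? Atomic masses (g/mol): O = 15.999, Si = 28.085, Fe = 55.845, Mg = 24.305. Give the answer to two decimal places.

M((Mg0.30Fe0.70)2Si2O6) = 244.930 g/mol.
Mg contributes 0.60 × 24.305 = 14.583 g per mole.
14.583/244.930 = 0.0595 → 5.95%.

5.95 weight percent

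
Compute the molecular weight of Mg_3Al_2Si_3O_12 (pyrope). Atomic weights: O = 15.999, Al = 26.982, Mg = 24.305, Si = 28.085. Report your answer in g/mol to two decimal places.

M = 3×24.305 + 2×26.982 + 3×28.085 + 12×15.999

403.12 g/mol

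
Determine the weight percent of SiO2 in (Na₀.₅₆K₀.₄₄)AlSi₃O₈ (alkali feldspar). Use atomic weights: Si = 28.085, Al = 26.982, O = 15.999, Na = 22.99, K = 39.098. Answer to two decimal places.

66.93 wt%

Molar mass of (Na₀.₅₆K₀.₄₄)AlSi₃O₈ = 0.56×22.99 + 0.44×39.098 + 1×26.982 + 3×28.085 + 8×15.999 = 269.307 g/mol.
Each formula unit contains 3 Si, equivalent to 3/1 = 3.0000 mol SiO2.
M(SiO2) = 1×28.085 + 2×15.999 = 60.083 g/mol.
Mass of SiO2 per formula unit = 3.0000 × 60.083 = 180.249 g.
SiO2 wt% = 180.249 / 269.307 × 100 = 66.93%.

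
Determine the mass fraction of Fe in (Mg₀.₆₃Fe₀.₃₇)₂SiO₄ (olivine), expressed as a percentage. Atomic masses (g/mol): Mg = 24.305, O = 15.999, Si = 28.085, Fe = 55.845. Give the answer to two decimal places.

25.19 wt%

M((Mg₀.₆₃Fe₀.₃₇)₂SiO₄) = 164.031 g/mol.
Fe contributes 0.74 × 55.845 = 41.325 g per mole.
41.325/164.031 = 0.2519 → 25.19%.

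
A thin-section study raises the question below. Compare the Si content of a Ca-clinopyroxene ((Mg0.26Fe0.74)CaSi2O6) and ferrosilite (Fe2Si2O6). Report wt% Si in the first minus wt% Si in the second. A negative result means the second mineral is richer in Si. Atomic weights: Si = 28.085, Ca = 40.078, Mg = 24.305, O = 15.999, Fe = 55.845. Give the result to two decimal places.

M((Mg0.26Fe0.74)CaSi2O6) = 239.887 g/mol, so wt% Si = 56.170/239.887 × 100 = 23.42%.
M(Fe2Si2O6) = 263.854 g/mol, so wt% Si = 56.170/263.854 × 100 = 21.29%.
23.42 − 21.29 = 2.13 pp.

2.13 percentage points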